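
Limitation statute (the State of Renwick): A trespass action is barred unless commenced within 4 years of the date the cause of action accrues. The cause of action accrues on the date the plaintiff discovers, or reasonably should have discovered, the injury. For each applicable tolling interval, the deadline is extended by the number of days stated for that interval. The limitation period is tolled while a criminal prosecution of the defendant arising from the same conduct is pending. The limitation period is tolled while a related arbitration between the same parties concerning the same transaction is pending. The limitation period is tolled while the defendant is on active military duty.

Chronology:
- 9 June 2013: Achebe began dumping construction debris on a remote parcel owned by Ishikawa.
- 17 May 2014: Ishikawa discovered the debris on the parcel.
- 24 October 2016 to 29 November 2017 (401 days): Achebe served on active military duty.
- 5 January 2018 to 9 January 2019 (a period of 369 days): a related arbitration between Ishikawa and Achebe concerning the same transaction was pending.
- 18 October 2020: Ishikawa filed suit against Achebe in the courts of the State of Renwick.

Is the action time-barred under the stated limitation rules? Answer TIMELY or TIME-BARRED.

TIME-BARRED

Under the discovery rule, the claim accrued on 17 May 2014, when Ishikawa discovered the injury — not on the 9 June 2013 date of the underlying act.
4 years from 17 May 2014 is 17 May 2018.
Because the defendant's active military service ran from 24 October 2016 to 29 November 2017, the deadline is extended by 401 days to 22 June 2019.
Because the pending related arbitration ran from 5 January 2018 to 9 January 2019, the deadline is extended by 369 days to 25 June 2020.
Ishikawa filed on 18 October 2020, after the 25 June 2020 deadline, so the action is time-barred.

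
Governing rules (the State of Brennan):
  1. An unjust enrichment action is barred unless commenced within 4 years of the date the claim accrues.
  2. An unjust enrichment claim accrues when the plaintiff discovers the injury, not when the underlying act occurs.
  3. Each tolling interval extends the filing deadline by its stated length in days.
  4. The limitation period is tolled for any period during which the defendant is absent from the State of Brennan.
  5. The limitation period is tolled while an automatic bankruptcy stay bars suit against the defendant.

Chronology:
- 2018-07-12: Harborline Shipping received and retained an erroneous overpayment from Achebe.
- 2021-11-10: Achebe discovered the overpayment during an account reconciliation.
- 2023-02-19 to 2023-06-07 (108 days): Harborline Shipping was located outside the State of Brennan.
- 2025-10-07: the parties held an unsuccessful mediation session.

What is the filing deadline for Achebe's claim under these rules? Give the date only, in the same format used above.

The claim did not accrue until Achebe discovered the injury on 2021-11-10; the 2018-07-12 act date does not start the clock under the stated rule.
Adding the 4 years base period to 2021-11-10 gives a deadline of 2025-11-10, before any tolling.
The defendant's absence from the jurisdiction from 2023-02-19 to 2023-06-07 tolled the period for 108 days, extending the deadline to 2026-02-26.
Nothing else in the chronology tolls or restarts the period.

2026-02-26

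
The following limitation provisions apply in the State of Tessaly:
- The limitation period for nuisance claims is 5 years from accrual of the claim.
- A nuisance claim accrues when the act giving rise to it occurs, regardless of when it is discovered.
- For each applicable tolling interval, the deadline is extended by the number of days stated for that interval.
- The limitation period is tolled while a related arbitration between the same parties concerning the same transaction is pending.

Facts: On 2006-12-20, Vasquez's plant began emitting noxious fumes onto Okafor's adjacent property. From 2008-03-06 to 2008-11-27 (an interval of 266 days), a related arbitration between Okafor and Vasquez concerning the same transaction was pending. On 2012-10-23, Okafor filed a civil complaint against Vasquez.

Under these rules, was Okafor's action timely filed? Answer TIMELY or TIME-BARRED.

The claim accrued on 2006-12-20, when the wrongful act occurred.
Adding the 5 years base period to 2006-12-20 gives a deadline of 2011-12-20, before any tolling.
The pending related arbitration from 2008-03-06 to 2008-11-27 tolled the period for 266 days, extending the deadline to 2012-09-11.
The 2012-10-23 filing falls after the 2012-09-11 deadline; the claim is time-barred.

TIME-BARRED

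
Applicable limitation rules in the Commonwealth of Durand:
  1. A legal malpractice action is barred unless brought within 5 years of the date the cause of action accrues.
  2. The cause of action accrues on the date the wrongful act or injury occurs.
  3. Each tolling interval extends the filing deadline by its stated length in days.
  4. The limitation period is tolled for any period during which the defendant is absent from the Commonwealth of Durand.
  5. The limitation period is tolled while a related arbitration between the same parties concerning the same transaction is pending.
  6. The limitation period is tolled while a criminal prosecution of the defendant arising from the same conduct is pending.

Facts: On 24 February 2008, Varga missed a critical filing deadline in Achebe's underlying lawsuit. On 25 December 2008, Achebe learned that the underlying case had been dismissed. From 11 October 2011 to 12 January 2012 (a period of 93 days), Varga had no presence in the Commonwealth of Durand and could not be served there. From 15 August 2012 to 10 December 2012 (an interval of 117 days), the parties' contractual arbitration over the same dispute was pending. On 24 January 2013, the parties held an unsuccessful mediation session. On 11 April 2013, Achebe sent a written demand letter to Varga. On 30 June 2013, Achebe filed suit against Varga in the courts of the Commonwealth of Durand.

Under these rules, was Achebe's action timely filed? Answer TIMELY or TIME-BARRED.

TIMELY

The claim accrued on 24 February 2008, when the wrongful act occurred; under the stated occurrence rule the 25 December 2008 discovery does not delay accrual.
Adding the 5 years base period to 24 February 2008 gives a deadline of 24 February 2013, before any tolling.
Because the defendant's absence from the jurisdiction ran from 11 October 2011 to 12 January 2012, the deadline is extended by 93 days to 28 May 2013.
The period was tolled for 117 days by the pending related arbitration (15 August 2012 to 10 December 2012), pushing the deadline to 22 September 2013.
The other events in the timeline have no effect on the limitation period under the stated rules.
Achebe filed on 30 June 2013, before the 22 September 2013 deadline, so the action is timely.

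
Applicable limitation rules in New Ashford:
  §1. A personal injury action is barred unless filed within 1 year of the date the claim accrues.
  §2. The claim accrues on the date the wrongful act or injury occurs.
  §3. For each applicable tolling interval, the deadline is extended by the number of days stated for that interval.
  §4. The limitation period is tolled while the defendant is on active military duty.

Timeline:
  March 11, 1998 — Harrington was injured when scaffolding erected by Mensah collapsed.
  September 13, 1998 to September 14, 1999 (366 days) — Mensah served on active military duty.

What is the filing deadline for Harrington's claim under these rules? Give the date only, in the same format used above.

March 11, 2000

The claim accrued on March 11, 1998, when the wrongful act occurred.
Adding the 1 year base period to March 11, 1998 gives a deadline of March 11, 1999, before any tolling.
The period was tolled for 366 days by the defendant's active military service (September 13, 1998 to September 14, 1999), pushing the deadline to March 11, 2000.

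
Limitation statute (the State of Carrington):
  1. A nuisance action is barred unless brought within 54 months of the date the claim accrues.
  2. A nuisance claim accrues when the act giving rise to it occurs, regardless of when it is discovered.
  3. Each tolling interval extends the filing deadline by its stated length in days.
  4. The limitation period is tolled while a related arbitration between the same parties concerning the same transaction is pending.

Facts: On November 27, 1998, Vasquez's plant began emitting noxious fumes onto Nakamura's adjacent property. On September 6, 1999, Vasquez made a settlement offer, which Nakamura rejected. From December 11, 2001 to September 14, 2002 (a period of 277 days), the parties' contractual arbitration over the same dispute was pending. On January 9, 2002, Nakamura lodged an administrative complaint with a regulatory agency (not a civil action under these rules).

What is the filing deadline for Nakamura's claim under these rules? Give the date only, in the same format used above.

February 28, 2004

The claim accrued on November 27, 1998, when the wrongful act occurred.
54 months from November 27, 1998 is May 27, 2003.
The period was tolled for 277 days by the pending related arbitration (December 11, 2001 to September 14, 2002), pushing the deadline to February 28, 2004.
None of the other events listed affects the running of the period under the stated rules.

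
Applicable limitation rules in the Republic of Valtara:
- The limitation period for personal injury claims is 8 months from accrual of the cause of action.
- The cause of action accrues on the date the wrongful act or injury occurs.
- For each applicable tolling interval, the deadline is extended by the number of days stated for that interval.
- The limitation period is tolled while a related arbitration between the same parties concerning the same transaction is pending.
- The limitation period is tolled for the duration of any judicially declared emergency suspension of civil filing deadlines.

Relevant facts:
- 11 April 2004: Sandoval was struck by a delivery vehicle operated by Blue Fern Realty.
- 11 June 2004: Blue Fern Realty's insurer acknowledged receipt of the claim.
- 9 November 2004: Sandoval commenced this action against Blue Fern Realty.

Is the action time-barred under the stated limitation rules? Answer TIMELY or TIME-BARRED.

TIMELY

The cause of action accrued on 11 April 2004, the date of the act.
Adding the 8 months base period to 11 April 2004 gives a deadline of 11 December 2004, before any tolling.
The other events in the timeline have no effect on the limitation period under the stated rules.
Filing on 9 November 2004 beat the 11 December 2004 deadline — the action is timely.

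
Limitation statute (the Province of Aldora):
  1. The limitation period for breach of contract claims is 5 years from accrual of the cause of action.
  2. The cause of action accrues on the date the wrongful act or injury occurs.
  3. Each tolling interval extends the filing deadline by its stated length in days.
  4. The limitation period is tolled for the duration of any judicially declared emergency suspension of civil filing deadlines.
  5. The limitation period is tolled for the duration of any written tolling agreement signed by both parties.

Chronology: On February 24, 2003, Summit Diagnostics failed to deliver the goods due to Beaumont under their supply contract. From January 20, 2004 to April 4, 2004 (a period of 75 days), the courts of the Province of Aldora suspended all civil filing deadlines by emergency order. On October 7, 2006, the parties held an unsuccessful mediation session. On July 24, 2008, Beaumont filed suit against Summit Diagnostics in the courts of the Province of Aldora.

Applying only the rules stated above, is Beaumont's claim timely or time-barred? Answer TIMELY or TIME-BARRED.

TIME-BARRED

The limitation period began to run on February 24, 2003.
5 years from February 24, 2003 is February 24, 2008.
The period was tolled for 75 days by the emergency suspension of filing deadlines (January 20, 2004 to April 4, 2004), pushing the deadline to May 9, 2008.
The other events in the timeline have no effect on the limitation period under the stated rules.
Beaumont filed on July 24, 2008, after the May 9, 2008 deadline, so the action is time-barred.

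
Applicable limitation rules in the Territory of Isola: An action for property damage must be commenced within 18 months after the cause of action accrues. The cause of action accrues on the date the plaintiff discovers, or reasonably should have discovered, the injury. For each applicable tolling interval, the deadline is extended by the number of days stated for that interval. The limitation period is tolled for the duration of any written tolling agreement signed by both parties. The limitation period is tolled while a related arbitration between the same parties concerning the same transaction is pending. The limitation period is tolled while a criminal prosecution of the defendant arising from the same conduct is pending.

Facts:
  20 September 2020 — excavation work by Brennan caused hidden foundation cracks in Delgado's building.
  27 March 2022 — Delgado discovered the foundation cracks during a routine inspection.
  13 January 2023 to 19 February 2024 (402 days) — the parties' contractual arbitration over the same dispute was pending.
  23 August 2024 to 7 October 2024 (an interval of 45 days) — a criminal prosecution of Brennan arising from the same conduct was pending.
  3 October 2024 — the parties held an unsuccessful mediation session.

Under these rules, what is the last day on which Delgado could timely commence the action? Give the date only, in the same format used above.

Accrual is tied to discovery, so the period began on 27 March 2022 rather than on 20 September 2020 when the act occurred.
18 months from 27 March 2022 is 27 September 2023.
The period was tolled for 402 days by the pending related arbitration (13 January 2023 to 19 February 2024), pushing the deadline to 2 November 2024.
Because the pending criminal prosecution ran from 23 August 2024 to 7 October 2024, the deadline is extended by 45 days to 17 December 2024.
None of the other events listed affects the running of the period under the stated rules.

17 December 2024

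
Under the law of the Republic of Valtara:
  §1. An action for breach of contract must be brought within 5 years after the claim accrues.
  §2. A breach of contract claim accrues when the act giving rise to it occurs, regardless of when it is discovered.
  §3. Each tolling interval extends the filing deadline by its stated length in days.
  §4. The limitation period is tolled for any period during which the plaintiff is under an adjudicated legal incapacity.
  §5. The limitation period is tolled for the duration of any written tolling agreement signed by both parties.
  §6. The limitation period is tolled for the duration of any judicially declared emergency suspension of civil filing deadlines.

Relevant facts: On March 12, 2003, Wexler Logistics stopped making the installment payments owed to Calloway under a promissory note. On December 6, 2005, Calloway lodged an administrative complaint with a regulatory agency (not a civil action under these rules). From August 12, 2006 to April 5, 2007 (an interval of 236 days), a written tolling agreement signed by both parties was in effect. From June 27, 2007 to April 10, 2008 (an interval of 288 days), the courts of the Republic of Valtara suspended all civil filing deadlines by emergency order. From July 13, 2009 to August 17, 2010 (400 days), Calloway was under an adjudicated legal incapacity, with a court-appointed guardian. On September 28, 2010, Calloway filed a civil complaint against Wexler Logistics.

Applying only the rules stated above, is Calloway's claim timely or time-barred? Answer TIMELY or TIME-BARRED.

TIME-BARRED

The claim accrued on March 12, 2003, when the wrongful act occurred.
Adding the 5 years base period to March 12, 2003 gives a deadline of March 12, 2008, before any tolling.
Because the written tolling agreement ran from August 12, 2006 to April 5, 2007, the deadline is extended by 236 days to November 3, 2008.
The emergency suspension of filing deadlines from June 27, 2007 to April 10, 2008 tolled the period for 288 days, extending the deadline to August 18, 2009.
The plaintiff's legal incapacity from July 13, 2009 to August 17, 2010 tolled the period for 400 days, extending the deadline to September 22, 2010.
The other events in the timeline have no effect on the limitation period under the stated rules.
Filing on September 28, 2010 missed the September 22, 2010 deadline — the action is time-barred.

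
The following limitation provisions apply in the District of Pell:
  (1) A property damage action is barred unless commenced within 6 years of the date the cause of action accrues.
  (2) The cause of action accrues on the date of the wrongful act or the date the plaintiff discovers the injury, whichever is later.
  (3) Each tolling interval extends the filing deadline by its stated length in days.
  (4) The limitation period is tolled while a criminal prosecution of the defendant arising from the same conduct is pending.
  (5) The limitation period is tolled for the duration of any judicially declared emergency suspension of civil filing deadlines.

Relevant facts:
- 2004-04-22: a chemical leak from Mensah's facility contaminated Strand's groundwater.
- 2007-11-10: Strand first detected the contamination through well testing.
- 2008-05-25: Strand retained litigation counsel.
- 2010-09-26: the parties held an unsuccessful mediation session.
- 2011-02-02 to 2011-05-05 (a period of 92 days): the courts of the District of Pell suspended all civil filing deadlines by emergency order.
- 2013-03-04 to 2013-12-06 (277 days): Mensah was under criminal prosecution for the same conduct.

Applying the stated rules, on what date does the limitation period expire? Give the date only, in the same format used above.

Taking the later of the act (2004-04-22) and discovery (2007-11-10), the claim accrued on 2007-11-10.
Adding the 6 years base period to 2007-11-10 gives a deadline of 2013-11-10, before any tolling.
The emergency suspension of filing deadlines from 2011-02-02 to 2011-05-05 tolled the period for 92 days, extending the deadline to 2014-02-10.
The pending criminal prosecution from 2013-03-04 to 2013-12-06 tolled the period for 277 days, extending the deadline to 2014-11-14.
The other events in the timeline have no effect on the limitation period under the stated rules.

2014-11-14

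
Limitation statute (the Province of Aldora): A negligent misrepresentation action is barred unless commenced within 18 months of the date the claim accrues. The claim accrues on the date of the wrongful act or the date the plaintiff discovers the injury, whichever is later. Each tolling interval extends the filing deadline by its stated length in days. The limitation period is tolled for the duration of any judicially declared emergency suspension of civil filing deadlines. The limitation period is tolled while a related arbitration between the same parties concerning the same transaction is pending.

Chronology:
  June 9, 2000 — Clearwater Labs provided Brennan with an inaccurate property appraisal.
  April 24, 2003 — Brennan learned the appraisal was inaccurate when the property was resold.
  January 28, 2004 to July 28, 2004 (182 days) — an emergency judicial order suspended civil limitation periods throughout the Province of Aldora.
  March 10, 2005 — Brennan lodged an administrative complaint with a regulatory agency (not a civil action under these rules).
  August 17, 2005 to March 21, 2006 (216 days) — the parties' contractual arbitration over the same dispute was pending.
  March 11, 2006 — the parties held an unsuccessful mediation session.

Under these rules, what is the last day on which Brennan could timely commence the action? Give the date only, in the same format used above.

Taking the later of the act (June 9, 2000) and discovery (April 24, 2003), the claim accrued on April 24, 2003.
The untolled deadline — 18 months after April 24, 2003 — is October 24, 2004.
Because the emergency suspension of filing deadlines ran from January 28, 2004 to July 28, 2004, the deadline is extended by 182 days to April 24, 2005.
The pending related arbitration from August 17, 2005 to March 21, 2006 began after the period had already run on April 24, 2005, so it has no tolling effect.
Nothing else in the chronology tolls or restarts the period.

April 24, 2005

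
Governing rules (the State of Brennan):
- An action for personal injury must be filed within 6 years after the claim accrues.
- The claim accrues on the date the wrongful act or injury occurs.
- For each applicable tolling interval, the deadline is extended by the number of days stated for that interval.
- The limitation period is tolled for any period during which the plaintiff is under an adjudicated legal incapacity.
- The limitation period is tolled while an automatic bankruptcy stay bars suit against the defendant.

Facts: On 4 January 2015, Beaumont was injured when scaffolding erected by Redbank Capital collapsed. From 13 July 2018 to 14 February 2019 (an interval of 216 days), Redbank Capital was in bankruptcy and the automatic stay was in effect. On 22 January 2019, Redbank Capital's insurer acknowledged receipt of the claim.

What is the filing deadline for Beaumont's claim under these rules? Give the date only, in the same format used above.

The claim accrued on 4 January 2015, when the wrongful act occurred.
6 years from 4 January 2015 is 4 January 2021.
The period was tolled for 216 days by the automatic bankruptcy stay (13 July 2018 to 14 February 2019), pushing the deadline to 8 August 2021.
Nothing else in the chronology tolls or restarts the period.

8 August 2021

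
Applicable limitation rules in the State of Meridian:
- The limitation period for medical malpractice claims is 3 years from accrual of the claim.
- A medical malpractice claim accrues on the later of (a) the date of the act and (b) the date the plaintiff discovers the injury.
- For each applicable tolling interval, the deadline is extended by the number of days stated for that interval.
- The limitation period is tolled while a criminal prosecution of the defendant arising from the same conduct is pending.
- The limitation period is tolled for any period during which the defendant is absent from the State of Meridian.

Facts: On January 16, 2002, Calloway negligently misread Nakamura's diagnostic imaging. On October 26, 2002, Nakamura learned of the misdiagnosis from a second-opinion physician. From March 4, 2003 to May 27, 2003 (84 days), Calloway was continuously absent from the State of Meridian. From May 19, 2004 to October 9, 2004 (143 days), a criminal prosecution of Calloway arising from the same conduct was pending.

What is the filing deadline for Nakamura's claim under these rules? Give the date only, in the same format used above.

Taking the later of the act (January 16, 2002) and discovery (October 26, 2002), the claim accrued on October 26, 2002.
3 years from October 26, 2002 is October 26, 2005.
The period was tolled for 84 days by the defendant's absence from the jurisdiction (March 4, 2003 to May 27, 2003), pushing the deadline to January 18, 2006.
The period was tolled for 143 days by the pending criminal prosecution (May 19, 2004 to October 9, 2004), pushing the deadline to June 10, 2006.

June 10, 2006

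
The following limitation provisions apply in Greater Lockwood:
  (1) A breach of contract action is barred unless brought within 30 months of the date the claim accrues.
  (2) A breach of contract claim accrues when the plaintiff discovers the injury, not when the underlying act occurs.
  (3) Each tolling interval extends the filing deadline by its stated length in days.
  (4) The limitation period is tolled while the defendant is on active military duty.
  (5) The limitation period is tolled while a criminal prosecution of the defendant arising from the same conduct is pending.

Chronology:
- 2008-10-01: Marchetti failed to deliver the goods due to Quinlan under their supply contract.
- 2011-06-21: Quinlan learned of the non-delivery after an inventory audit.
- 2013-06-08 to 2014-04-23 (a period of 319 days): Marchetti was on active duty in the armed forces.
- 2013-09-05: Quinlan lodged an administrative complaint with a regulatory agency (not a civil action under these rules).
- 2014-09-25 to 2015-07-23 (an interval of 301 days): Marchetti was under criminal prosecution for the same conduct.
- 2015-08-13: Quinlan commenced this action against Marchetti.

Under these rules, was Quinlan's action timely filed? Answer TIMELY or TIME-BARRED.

Under the discovery rule, the claim accrued on 2011-06-21, when Quinlan discovered the injury — not on the 2008-10-01 date of the underlying act.
The untolled deadline — 30 months after 2011-06-21 — is 2013-12-21.
Because the defendant's active military service ran from 2013-06-08 to 2014-04-23, the deadline is extended by 319 days to 2014-11-05.
The pending criminal prosecution from 2014-09-25 to 2015-07-23 tolled the period for 301 days, extending the deadline to 2015-09-02.
Nothing else in the chronology tolls or restarts the period.
Filing on 2015-08-13 beat the 2015-09-02 deadline — the action is timely.

TIMELY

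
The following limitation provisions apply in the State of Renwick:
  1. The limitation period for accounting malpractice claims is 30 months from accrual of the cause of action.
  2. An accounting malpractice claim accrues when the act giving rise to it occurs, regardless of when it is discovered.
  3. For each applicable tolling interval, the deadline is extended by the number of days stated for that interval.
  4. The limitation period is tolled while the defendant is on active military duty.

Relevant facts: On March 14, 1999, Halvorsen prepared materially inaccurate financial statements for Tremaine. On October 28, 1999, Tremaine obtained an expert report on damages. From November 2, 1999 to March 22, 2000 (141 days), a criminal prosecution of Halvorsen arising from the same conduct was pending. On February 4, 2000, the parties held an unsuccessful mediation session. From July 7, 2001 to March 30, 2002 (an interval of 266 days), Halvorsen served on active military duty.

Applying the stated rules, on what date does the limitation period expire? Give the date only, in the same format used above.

The limitation period began to run on March 14, 1999.
The untolled deadline — 30 months after March 14, 1999 — is September 14, 2001.
Because the defendant's active military service ran from July 7, 2001 to March 30, 2002, the deadline is extended by 266 days to June 7, 2002.
Although a criminal prosecution ran from November 2, 1999 to March 22, 2000, the stated rules do not make that a tolling event, so it is disregarded.
The other events in the timeline have no effect on the limitation period under the stated rules.

June 7, 2002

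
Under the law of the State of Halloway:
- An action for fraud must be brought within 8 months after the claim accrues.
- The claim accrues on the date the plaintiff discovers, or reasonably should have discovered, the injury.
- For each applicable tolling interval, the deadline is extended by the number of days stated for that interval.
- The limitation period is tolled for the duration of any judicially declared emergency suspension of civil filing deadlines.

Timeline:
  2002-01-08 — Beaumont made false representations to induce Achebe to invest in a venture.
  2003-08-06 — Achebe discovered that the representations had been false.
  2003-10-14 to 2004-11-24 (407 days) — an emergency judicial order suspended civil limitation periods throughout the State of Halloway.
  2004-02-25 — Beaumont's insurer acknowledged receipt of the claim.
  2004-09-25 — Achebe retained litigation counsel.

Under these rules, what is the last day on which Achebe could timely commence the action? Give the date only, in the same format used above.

2005-05-18

Under the discovery rule, the claim accrued on 2003-08-06, when Achebe discovered the injury — not on the 2002-01-08 date of the underlying act.
Adding the 8 months base period to 2003-08-06 gives a deadline of 2004-04-06, before any tolling.
Because the emergency suspension of filing deadlines ran from 2003-10-14 to 2004-11-24, the deadline is extended by 407 days to 2005-05-18.
None of the other events listed affects the running of the period under the stated rules.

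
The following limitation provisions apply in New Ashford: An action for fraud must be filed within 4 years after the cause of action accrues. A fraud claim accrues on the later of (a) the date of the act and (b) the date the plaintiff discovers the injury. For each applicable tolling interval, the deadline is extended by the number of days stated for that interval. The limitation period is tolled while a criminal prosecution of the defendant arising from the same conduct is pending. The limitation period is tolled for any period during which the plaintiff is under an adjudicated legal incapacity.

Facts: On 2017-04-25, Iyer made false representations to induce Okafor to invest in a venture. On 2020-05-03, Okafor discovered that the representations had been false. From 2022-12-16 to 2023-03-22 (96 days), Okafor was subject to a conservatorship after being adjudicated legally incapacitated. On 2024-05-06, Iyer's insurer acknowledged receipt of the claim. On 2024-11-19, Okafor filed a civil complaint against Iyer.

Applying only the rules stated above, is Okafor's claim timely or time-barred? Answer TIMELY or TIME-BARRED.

TIME-BARRED

Taking the later of the act (2017-04-25) and discovery (2020-05-03), the claim accrued on 2020-05-03.
The untolled deadline — 4 years after 2020-05-03 — is 2024-05-03.
The plaintiff's legal incapacity from 2022-12-16 to 2023-03-22 tolled the period for 96 days, extending the deadline to 2024-08-07.
The other events in the timeline have no effect on the limitation period under the stated rules.
The 2024-11-19 filing falls after the 2024-08-07 deadline; the claim is time-barred.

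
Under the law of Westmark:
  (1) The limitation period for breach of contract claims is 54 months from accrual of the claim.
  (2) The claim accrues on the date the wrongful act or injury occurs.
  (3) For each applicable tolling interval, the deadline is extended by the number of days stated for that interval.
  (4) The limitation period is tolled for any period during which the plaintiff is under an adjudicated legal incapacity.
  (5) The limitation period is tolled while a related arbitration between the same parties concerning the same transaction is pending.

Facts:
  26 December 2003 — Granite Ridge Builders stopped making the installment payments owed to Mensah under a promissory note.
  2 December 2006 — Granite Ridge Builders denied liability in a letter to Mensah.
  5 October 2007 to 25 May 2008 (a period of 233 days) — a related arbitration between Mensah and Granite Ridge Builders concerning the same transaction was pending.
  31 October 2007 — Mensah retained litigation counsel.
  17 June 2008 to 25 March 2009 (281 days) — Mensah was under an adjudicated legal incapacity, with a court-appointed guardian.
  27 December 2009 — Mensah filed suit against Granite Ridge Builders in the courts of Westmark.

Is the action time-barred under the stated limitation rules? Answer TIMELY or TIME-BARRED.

The claim accrued on 26 December 2003, when the wrongful act occurred.
54 months from 26 December 2003 is 26 June 2008.
The pending related arbitration from 5 October 2007 to 25 May 2008 tolled the period for 233 days, extending the deadline to 14 February 2009.
Because the plaintiff's legal incapacity ran from 17 June 2008 to 25 March 2009, the deadline is extended by 281 days to 22 November 2009.
None of the other events listed affects the running of the period under the stated rules.
Filing on 27 December 2009 missed the 22 November 2009 deadline — the action is time-barred.

TIME-BARRED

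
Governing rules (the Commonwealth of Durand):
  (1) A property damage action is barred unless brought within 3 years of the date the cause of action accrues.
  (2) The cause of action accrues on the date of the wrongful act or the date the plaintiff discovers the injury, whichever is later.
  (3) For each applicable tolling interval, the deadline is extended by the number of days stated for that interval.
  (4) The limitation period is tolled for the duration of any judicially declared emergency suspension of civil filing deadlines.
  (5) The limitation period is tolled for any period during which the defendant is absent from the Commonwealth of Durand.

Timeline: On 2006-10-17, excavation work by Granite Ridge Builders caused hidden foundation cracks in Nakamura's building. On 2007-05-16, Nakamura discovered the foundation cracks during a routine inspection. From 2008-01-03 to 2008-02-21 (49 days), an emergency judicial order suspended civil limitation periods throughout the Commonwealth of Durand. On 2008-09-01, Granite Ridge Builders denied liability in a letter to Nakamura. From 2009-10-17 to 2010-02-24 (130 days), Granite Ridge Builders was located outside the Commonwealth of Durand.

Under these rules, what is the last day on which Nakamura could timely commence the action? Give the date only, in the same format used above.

The claim accrued on 2007-05-16 — the later of the 2006-10-17 act and the 2007-05-16 discovery.
The untolled deadline — 3 years after 2007-05-16 — is 2010-05-16.
Because the emergency suspension of filing deadlines ran from 2008-01-03 to 2008-02-21, the deadline is extended by 49 days to 2010-07-04.
The period was tolled for 130 days by the defendant's absence from the jurisdiction (2009-10-17 to 2010-02-24), pushing the deadline to 2010-11-11.
Nothing else in the chronology tolls or restarts the period.

2010-11-11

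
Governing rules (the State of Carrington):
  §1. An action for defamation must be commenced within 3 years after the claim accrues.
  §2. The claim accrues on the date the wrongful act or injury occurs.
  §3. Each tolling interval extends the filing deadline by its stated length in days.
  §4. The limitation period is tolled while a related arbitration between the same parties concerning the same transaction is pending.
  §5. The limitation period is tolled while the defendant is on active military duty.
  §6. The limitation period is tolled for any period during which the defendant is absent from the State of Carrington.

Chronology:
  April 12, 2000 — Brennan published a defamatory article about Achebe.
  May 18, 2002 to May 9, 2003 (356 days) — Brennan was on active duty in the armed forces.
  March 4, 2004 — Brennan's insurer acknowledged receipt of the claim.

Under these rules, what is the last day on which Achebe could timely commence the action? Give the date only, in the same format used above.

The limitation period began to run on April 12, 2000.
The untolled deadline — 3 years after April 12, 2000 — is April 12, 2003.
The period was tolled for 356 days by the defendant's active military service (May 18, 2002 to May 9, 2003), pushing the deadline to April 2, 2004.
None of the other events listed affects the running of the period under the stated rules.

April 2, 2004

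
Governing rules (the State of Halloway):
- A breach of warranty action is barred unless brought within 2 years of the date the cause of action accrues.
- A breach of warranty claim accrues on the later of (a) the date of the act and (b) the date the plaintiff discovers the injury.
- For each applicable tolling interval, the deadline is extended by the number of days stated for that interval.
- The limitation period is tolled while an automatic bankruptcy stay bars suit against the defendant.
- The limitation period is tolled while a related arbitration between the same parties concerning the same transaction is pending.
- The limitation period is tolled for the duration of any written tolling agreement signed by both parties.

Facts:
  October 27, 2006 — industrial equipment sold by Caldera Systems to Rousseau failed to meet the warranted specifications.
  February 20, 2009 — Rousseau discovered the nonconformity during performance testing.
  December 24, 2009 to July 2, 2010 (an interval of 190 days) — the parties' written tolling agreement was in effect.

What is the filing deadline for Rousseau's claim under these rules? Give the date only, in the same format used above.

August 29, 2011

Taking the later of the act (October 27, 2006) and discovery (February 20, 2009), the claim accrued on February 20, 2009.
The untolled deadline — 2 years after February 20, 2009 — is February 20, 2011.
The period was tolled for 190 days by the written tolling agreement (December 24, 2009 to July 2, 2010), pushing the deadline to August 29, 2011.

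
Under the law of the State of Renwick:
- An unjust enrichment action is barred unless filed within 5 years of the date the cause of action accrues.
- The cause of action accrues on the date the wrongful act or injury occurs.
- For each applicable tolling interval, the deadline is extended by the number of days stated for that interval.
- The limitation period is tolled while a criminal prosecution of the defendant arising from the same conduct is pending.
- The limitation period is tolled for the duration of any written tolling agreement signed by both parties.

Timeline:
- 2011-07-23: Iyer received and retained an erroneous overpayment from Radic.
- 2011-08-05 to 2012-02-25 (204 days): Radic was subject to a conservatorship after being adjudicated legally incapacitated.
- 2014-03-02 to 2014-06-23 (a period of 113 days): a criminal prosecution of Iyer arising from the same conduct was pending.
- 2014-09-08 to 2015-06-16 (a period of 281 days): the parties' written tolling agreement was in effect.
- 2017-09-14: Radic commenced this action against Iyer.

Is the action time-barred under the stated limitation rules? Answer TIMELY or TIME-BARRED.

The limitation period began to run on 2011-07-23.
5 years from 2011-07-23 is 2016-07-23.
The period was tolled for 113 days by the pending criminal prosecution (2014-03-02 to 2014-06-23), pushing the deadline to 2016-11-13.
Because the written tolling agreement ran from 2014-09-08 to 2015-06-16, the deadline is extended by 281 days to 2017-08-21.
Although the plaintiff's incapacity ran from 2011-08-05 to 2012-02-25, the stated rules do not make that a tolling event, so it is disregarded.
The 2017-09-14 filing falls after the 2017-08-21 deadline; the claim is time-barred.

TIME-BARRED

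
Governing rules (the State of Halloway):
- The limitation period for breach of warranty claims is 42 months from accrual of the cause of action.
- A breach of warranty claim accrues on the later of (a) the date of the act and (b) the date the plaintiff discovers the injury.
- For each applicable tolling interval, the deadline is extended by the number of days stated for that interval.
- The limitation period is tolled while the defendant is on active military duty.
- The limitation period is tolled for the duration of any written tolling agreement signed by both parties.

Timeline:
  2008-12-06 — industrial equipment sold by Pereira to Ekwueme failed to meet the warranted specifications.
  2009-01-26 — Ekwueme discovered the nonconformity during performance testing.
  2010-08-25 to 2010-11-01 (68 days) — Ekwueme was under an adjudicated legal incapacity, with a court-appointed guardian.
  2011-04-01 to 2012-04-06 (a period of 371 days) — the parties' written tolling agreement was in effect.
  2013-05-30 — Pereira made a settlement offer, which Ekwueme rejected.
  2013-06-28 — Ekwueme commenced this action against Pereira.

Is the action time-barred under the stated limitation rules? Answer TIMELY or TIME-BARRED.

Because discovery on 2009-01-26 post-dates the 2008-12-06 act, accrual under the later-of rule falls on 2009-01-26.
Adding the 42 months base period to 2009-01-26 gives a deadline of 2012-07-26, before any tolling.
The written tolling agreement from 2011-04-01 to 2012-04-06 tolled the period for 371 days, extending the deadline to 2013-08-01.
The plaintiff's legal incapacity from 2010-08-25 to 2010-11-01 does not toll the period, because no stated rule makes the plaintiff's incapacity a tolling event.
The other events in the timeline have no effect on the limitation period under the stated rules.
Filing on 2013-06-28 beat the 2013-08-01 deadline — the action is timely.

TIMELY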